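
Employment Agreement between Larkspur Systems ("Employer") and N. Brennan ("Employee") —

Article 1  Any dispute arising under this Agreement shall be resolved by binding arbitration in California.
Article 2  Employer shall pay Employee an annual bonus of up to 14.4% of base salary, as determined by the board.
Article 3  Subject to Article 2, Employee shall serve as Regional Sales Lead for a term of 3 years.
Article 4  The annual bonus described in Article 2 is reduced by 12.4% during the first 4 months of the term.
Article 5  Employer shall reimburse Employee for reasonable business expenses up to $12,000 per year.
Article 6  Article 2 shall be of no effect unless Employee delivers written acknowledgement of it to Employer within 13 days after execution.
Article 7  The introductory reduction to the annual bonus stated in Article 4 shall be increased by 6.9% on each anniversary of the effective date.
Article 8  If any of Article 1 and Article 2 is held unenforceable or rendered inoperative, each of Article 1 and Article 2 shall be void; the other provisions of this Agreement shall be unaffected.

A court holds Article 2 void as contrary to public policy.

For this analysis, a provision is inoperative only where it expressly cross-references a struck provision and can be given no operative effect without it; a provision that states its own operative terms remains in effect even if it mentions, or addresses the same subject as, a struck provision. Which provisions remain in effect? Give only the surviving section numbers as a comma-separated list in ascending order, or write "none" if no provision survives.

3, 5, 8

Article 2 is struck. Article 4 has no operative effect of its own apart from Article 2 and is therefore inoperative. Article 6 operates only by reference to Article 2, so it falls with Article 2. Article 7 operates only by reference to Article 4, so it falls with Article 4. Although Article 3 refers to Article 2, its operative terms do not depend on Article 2, so it remains in effect. Article 8 declares Article 1 and Article 2 mutually dependent; since one of them has fallen, all of them are of no effect. That brings down Article 1 as well. The remainder continues in force under Article 8. The provisions still in force are Article 3, Article 5, and Article 8.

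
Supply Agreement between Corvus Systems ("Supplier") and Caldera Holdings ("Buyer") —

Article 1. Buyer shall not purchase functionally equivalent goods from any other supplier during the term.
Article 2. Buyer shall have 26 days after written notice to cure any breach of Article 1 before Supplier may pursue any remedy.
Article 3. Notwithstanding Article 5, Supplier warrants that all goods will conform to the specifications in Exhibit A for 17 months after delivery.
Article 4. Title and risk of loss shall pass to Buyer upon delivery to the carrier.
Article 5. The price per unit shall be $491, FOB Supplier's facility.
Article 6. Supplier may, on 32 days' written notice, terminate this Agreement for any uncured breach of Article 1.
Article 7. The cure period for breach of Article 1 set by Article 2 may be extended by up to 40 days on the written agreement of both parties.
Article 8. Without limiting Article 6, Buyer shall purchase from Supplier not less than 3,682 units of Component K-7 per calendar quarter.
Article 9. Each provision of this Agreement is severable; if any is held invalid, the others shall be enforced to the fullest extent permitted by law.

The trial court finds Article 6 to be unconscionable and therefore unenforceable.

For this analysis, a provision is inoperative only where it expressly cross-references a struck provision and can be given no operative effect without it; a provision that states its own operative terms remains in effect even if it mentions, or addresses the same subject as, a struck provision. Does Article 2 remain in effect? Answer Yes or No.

Article 6 is struck. Although Article 8 refers to Article 6, its operative terms do not depend on Article 6, so it remains in effect. No other provision's operative terms depend on Article 6. Under the severability clause in Article 9, the remaining provisions continue in force. Article 1, Article 2, Article 3, Article 4, Article 5, Article 7, Article 8, and Article 9 remain in effect. Article 2 is among the surviving provisions, so the answer is yes.

Yes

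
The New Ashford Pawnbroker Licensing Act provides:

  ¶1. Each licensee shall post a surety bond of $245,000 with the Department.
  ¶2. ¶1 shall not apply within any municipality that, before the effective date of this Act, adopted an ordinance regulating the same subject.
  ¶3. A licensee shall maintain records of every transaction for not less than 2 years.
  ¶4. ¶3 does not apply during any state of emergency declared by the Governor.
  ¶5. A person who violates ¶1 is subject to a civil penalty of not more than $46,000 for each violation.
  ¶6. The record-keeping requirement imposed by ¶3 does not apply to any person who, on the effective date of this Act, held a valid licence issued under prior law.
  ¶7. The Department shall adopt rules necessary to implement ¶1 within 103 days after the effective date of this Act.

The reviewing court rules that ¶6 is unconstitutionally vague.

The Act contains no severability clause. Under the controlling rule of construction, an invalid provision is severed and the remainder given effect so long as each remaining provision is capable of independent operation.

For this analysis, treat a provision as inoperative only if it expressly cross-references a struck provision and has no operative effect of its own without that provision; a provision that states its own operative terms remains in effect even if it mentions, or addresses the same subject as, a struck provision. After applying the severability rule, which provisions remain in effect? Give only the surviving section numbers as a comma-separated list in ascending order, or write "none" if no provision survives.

¶6 is struck. Nothing else in the Act is defined by reference to ¶6. With no severability clause, the stated default rule severs what cannot stand and enforces each remaining provision that can operate on its own. That leaves ¶1, ¶2, ¶3, ¶4, ¶5, and ¶7 in effect.

1, 2, 3, 4, 5, 7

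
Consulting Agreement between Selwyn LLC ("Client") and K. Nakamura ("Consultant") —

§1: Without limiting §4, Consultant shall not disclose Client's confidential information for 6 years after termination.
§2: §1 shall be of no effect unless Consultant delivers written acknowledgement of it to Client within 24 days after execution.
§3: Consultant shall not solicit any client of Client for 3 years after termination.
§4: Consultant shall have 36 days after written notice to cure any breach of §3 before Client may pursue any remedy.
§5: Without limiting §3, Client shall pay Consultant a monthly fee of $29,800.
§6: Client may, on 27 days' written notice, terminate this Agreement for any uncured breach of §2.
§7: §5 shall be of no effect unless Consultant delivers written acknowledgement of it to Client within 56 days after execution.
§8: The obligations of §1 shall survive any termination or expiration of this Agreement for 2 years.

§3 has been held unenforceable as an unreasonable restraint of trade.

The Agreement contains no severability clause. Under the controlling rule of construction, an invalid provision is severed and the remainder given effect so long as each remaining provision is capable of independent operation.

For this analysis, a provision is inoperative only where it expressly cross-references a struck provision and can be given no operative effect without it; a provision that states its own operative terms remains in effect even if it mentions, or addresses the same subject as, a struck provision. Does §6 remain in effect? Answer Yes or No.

Yes

§3 is struck. §4 merely fixes the cure period for breach of §3; with §3 gone it has nothing to operate on and falls away. §1 mentions §4 but its own obligation stands independently of §4, so §1 is not affected. §5 mentions §3 but its own obligation stands independently of §3, so §5 is not affected. With no severability clause, the stated default rule severs what cannot stand and enforces each remaining provision that can operate on its own. §1, §2, §5, §6, §7, and §8 remain in effect. §6 is among the surviving provisions, so the answer is yes.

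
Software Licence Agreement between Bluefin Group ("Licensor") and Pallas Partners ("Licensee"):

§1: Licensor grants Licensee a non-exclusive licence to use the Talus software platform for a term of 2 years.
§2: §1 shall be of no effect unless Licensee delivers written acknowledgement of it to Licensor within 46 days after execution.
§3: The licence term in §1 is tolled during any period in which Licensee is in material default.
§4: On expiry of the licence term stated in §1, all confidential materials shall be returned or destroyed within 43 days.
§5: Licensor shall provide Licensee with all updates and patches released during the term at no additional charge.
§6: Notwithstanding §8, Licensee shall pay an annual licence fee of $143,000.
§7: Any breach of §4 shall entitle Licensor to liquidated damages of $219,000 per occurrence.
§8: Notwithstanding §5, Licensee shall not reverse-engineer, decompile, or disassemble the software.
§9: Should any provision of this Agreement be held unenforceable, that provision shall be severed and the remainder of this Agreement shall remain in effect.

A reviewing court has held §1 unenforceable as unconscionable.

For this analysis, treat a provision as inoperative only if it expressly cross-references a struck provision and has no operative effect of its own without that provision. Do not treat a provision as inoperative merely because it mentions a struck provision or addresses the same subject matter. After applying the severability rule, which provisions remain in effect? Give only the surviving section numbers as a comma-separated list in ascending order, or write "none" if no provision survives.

§1 is struck. §2 operates only by reference to §1, so it falls with §1. The whole of §3 is the tolling of the licence term, defined by reference to §1, so §3 cannot stand once §1 is removed. §4 operates only by reference to §1, so it falls with §1. §7 operates only by reference to §4, so it falls with §4. §9 is a severability clause and preserves every provision that can still be given independent effect. §5, §6, §8, and §9 remain in effect.

5, 6, 8, 9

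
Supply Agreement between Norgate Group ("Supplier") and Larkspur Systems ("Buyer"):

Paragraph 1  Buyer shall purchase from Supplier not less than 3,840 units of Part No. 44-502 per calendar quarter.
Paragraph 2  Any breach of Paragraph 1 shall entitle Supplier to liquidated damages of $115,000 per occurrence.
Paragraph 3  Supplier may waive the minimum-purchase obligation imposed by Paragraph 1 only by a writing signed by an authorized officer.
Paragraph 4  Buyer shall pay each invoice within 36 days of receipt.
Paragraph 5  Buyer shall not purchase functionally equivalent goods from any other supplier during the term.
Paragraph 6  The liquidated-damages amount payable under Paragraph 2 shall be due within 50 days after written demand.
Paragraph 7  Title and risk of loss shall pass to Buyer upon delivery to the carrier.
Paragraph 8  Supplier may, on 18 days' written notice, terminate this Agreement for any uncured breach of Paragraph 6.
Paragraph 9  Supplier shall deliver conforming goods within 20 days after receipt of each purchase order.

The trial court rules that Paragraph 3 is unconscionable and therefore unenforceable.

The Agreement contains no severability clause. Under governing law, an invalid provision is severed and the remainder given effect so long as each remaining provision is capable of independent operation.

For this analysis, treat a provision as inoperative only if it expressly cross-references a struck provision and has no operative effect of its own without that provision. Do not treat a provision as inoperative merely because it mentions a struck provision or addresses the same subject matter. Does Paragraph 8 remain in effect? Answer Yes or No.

Yes

Paragraph 3 is struck. No other provision's operative terms depend on Paragraph 3. With no severability clause, the stated default rule severs what cannot stand and enforces each remaining provision that can operate on its own. Paragraph 1, Paragraph 2, Paragraph 4, Paragraph 5, Paragraph 6, Paragraph 7, Paragraph 8, and Paragraph 9 remain in effect. Paragraph 8 is among the surviving provisions, so the answer is yes.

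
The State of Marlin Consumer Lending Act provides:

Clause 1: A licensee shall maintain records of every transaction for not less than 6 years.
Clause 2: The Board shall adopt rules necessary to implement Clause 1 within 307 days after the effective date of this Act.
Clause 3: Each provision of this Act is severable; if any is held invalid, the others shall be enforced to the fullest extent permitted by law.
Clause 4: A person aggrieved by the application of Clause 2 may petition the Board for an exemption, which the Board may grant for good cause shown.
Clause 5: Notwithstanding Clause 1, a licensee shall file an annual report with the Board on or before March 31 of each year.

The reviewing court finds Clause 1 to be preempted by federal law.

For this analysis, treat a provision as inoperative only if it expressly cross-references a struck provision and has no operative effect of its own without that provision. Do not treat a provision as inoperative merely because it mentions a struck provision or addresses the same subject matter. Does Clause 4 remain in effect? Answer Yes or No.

Clause 1 is struck. Clause 2 operates only by reference to Clause 1, so it falls with Clause 1. The only function of Clause 4 is the exemption procedure for Clause 2, so it cannot stand once Clause 2 is removed. Clause 5 mentions Clause 1 but its own obligation stands independently of Clause 1, so Clause 5 is not affected. Under the severability clause in Clause 3, the remaining provisions continue in force. Clause 3 and Clause 5 remain in effect. Clause 4 is among the inoperative provisions, so the answer is no.

No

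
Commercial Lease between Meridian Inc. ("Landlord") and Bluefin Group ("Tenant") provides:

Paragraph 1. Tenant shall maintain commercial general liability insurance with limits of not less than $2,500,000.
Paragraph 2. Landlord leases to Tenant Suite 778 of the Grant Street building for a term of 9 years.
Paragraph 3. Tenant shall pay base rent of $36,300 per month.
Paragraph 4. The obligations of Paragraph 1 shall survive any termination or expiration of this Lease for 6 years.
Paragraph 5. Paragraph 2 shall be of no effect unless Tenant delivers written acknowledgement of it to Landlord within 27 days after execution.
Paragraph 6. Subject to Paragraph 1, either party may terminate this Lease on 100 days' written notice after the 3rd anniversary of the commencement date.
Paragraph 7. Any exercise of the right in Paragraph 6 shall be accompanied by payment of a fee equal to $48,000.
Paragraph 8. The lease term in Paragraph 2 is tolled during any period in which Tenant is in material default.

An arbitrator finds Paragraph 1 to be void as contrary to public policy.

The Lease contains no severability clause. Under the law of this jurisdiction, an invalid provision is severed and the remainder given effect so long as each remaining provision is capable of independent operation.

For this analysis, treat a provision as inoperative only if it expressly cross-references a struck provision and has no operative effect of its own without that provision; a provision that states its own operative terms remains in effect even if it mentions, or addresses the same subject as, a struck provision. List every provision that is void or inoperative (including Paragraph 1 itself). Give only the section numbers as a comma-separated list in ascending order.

Paragraph 1 is struck. Paragraph 4 merely fixes the survival period for Paragraph 1; with Paragraph 1 gone it has nothing to operate on and falls away. Paragraph 6 mentions Paragraph 1 but its own obligation stands independently of Paragraph 1, so Paragraph 6 is not affected. Under the stated default rule, only provisions that cannot operate independently fall away; the rest are enforced. Paragraph 2, Paragraph 3, Paragraph 5, Paragraph 6, Paragraph 7, and Paragraph 8 remain in effect.

1, 4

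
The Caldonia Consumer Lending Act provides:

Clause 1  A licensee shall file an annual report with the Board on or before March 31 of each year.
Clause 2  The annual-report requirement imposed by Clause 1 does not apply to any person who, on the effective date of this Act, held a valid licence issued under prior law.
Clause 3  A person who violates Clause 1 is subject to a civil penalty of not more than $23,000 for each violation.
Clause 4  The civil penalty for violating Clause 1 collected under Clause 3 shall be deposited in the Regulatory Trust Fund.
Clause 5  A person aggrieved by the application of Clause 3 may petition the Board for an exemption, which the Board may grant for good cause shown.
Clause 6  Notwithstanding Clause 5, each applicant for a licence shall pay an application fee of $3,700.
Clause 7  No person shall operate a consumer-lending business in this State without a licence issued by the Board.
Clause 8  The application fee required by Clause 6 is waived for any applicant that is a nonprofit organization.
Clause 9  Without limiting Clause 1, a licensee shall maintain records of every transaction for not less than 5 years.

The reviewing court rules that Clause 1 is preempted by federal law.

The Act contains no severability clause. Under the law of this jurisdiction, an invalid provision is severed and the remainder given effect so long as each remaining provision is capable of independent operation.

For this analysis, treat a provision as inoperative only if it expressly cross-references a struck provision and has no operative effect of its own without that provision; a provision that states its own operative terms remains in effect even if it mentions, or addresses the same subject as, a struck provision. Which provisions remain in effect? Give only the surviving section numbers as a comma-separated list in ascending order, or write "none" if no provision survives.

6, 7, 8, 9

Clause 1 is struck. The only function of Clause 2 is the grandfather exemption from Clause 1, so it cannot stand once Clause 1 is removed. The only function of Clause 3 is the civil penalty for violating Clause 1, so it cannot stand once Clause 1 is removed. The whole of Clause 4 is the disposition of the civil penalty for violating Clause 1, defined by reference to Clause 3, so Clause 4 cannot stand once Clause 3 is removed. Clause 5 operates only by reference to Clause 3, so it falls with Clause 3. Clause 6 mentions Clause 5 but its own obligation stands independently of Clause 5, so Clause 6 is not affected. Clause 9 mentions Clause 1 but its own obligation stands independently of Clause 1, so Clause 9 is not affected. With no severability clause, the stated default rule severs what cannot stand and enforces each remaining provision that can operate on its own. That leaves Clause 6, Clause 7, Clause 8, and Clause 9 in effect.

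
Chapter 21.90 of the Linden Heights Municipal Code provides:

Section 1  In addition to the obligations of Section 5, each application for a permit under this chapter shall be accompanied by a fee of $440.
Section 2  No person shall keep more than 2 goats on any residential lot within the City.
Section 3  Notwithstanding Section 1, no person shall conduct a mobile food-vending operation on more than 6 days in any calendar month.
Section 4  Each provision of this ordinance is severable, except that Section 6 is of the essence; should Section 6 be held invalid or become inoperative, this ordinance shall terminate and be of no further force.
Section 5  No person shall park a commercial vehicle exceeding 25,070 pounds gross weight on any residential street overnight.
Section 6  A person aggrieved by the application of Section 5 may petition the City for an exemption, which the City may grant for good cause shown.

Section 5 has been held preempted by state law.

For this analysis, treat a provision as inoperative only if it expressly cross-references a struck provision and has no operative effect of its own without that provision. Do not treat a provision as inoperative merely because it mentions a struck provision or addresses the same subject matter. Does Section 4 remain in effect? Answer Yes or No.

No

Section 5 is struck. Section 6 has no operative effect of its own apart from Section 5 and is therefore inoperative. Section 4 makes Section 6 an essential term, and Section 6 has been rendered inoperative by the cascade; under Section 4, the entire ordinance is therefore void. No provision of the ordinance survives. Section 4 is among the inoperative provisions, so the answer is no.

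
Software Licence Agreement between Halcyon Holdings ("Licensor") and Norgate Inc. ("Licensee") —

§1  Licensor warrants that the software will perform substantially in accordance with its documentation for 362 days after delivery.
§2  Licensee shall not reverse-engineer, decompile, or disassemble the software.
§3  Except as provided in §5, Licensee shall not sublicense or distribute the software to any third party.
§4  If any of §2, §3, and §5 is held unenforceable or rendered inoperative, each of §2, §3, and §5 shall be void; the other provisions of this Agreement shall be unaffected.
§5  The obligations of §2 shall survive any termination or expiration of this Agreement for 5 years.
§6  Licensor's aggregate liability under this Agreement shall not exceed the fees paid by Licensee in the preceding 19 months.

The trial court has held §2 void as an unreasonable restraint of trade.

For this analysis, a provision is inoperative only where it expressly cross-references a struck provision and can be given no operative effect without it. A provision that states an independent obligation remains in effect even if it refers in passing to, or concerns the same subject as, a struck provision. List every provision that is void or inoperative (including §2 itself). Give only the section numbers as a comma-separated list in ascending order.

2, 3, 5

§2 is struck. §5 merely fixes the survival period for §2; with §2 gone it has nothing to operate on and falls away. §4 declares §2, §3, and §5 mutually dependent; since one of them has fallen, all of them are of no effect. That brings down §3 as well. The remainder continues in force under §4. That leaves §1, §4, and §6 in effect.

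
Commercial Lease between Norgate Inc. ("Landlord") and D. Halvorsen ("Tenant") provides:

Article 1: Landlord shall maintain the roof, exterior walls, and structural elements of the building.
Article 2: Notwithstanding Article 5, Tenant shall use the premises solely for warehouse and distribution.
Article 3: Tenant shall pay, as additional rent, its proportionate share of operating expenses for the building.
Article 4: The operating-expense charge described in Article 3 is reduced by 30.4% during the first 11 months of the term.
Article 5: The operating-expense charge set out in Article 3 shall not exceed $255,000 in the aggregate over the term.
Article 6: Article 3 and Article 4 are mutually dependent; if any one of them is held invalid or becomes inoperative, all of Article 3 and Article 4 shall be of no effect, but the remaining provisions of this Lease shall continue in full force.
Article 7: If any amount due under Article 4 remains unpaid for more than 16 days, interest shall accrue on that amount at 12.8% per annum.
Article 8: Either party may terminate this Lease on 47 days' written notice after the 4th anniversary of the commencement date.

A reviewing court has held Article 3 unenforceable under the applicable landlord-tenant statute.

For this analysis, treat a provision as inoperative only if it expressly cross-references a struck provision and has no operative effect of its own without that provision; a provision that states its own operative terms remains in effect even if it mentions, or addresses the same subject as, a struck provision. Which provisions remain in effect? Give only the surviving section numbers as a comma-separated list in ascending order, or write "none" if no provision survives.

1, 2, 6, 8

Article 3 is struck. Article 4 operates only by reference to Article 3, so it falls with Article 3. The whole of Article 5 is the aggregate cap on the operating-expense charge, defined by reference to Article 3, so Article 5 cannot stand once Article 3 is removed. Article 7 has no operative effect of its own apart from Article 4 and is therefore inoperative. Article 2 mentions Article 5 but its own obligation stands independently of Article 5, so Article 2 is not affected. Article 6 declares Article 3 and Article 4 mutually dependent; since one of them has fallen, all of them are of no effect. The remainder continues in force under Article 6. The provisions still in force are Article 1, Article 2, Article 6, and Article 8.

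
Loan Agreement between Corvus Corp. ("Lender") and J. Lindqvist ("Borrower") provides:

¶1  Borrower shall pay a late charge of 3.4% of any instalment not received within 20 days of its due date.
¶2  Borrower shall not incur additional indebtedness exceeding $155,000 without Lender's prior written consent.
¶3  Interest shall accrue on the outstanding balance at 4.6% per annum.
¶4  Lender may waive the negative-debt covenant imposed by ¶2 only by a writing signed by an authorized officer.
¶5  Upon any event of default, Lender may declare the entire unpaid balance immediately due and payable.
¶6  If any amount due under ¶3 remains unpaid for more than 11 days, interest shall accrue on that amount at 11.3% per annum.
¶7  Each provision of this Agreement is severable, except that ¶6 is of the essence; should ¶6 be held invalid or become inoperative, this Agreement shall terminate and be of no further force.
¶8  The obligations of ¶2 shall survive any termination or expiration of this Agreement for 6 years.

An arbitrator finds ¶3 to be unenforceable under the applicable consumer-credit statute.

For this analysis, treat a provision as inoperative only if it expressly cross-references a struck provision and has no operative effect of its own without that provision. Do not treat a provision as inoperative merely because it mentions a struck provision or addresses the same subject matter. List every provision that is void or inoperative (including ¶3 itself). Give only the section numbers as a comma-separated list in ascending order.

1, 2, 3, 4, 5, 6, 7, 8

¶3 is struck. ¶6 does nothing except set the default interest on the interest charge by reference to ¶3; with ¶3 gone it has no independent effect and is inoperative. ¶7 makes ¶6 an essential term, and ¶6 has been rendered inoperative by the cascade; under ¶7, the entire Agreement is therefore void. No provision of the Agreement survives.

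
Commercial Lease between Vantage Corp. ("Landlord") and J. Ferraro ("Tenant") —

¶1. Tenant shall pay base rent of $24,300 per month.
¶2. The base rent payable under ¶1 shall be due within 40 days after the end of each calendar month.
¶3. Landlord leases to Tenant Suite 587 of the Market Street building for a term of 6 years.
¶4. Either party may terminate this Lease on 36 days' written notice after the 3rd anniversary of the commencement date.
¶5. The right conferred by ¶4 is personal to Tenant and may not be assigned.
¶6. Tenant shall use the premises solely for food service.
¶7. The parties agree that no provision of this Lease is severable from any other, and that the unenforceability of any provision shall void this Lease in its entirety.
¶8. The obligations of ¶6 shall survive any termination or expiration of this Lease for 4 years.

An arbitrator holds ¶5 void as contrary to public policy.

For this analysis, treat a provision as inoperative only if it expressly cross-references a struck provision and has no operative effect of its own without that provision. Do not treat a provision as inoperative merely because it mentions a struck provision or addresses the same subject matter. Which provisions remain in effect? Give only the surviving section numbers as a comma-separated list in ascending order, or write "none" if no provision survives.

¶5 is struck. No other provision's operative terms depend on ¶5. ¶7 provides that the Lease is not severable, so the invalidity of any one provision voids the entire Lease. No provision of the Lease survives.

none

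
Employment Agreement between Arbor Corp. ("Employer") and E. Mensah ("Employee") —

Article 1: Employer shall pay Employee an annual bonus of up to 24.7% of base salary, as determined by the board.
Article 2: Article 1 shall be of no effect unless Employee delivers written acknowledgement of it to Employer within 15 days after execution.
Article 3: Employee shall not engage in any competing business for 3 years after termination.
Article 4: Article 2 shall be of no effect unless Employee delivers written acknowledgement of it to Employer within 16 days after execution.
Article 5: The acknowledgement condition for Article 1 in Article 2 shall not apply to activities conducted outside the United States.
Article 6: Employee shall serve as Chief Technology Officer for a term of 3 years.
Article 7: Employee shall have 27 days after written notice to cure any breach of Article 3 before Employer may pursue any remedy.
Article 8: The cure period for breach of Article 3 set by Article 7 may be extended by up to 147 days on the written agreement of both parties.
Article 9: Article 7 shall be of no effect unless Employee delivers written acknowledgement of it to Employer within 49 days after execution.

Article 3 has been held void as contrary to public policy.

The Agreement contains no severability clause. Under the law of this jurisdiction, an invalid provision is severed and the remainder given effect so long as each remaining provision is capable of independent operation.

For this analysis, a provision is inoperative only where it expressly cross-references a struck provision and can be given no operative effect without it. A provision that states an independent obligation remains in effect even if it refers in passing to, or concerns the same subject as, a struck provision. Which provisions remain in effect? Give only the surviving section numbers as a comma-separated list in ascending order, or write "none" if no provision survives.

1, 2, 4, 5, 6

Article 3 is struck. Article 7 merely fixes the cure period for breach of Article 3; with Article 3 gone it has nothing to operate on and falls away. The whole of Article 8 is the extension of the cure period for breach of Article 3, defined by reference to Article 7, so Article 8 cannot stand once Article 7 is removed. Article 9 has no operative effect of its own apart from Article 7 and is therefore inoperative. Under the stated default rule, only provisions that cannot operate independently fall away; the rest are enforced. Article 1, Article 2, Article 4, Article 5, and Article 6 remain in effect.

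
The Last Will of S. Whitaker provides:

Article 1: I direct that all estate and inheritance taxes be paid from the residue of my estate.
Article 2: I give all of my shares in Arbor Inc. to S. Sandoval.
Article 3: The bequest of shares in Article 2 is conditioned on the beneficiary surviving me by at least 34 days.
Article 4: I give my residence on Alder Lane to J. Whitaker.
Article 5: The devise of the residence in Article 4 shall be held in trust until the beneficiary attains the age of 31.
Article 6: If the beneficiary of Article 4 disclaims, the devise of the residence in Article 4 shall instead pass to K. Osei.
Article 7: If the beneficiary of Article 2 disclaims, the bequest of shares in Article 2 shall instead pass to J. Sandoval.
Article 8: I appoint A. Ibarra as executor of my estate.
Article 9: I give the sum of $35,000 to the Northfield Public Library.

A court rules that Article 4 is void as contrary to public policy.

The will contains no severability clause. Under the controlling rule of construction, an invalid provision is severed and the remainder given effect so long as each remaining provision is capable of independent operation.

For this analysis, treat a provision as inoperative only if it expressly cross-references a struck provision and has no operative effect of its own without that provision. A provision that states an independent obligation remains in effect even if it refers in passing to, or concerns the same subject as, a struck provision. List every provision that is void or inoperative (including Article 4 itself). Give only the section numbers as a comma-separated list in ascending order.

Article 4 is struck. The only function of Article 5 is the trust for Article 4, so it cannot stand once Article 4 is removed. Article 6 operates only by reference to Article 4, so it falls with Article 4. With no severability clause, the stated default rule severs what cannot stand and enforces each remaining provision that can operate on its own. That leaves Article 1, Article 2, Article 3, Article 7, Article 8, and Article 9 in effect.

4, 5, 6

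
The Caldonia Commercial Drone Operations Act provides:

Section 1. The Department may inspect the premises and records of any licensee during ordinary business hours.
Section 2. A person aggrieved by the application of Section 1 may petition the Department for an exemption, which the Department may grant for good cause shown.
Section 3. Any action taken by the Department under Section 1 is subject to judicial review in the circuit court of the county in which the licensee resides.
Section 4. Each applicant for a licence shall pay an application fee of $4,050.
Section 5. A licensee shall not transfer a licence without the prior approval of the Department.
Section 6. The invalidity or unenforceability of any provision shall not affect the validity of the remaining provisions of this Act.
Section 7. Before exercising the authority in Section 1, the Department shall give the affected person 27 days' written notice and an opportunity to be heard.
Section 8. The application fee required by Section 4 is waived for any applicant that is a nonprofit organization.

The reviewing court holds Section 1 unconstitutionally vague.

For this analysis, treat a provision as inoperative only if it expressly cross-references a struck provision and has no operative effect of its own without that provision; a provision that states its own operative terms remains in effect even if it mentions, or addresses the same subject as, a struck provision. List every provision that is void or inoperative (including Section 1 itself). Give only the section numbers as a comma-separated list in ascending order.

1, 2, 3, 7

Section 1 is struck. Section 2 merely fixes the exemption procedure for Section 1; with Section 1 gone it has nothing to operate on and falls away. Section 3 operates only by reference to Section 1, so it falls with Section 1. Section 7 merely fixes the notice-and-hearing requirement for Section 1; with Section 1 gone it has nothing to operate on and falls away. Section 6 is a severability clause and preserves every provision that can still be given independent effect. The provisions still in force are Section 4, Section 5, Section 6, and Section 8.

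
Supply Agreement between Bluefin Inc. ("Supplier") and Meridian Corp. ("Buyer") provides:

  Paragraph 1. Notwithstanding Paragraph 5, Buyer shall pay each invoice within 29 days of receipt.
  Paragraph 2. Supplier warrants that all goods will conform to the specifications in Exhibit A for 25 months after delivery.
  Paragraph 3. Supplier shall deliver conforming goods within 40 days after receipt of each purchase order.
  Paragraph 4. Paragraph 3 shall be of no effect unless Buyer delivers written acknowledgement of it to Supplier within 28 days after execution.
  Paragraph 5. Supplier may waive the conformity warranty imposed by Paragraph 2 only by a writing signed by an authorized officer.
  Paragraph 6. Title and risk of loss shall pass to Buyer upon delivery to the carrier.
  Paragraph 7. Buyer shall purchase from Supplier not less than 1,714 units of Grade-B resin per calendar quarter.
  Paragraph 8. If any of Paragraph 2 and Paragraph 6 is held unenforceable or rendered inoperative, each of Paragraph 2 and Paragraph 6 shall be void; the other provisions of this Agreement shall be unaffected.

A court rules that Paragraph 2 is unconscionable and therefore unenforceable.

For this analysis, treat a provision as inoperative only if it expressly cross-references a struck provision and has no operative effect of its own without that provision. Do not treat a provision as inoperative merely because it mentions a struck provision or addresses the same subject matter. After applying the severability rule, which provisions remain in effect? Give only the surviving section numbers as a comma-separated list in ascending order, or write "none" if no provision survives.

Paragraph 2 is struck. The only function of Paragraph 5 is the waiver condition for Paragraph 2, so it cannot stand once Paragraph 2 is removed. Although Paragraph 1 refers to Paragraph 5, its operative terms do not depend on Paragraph 5, so it remains in effect. Paragraph 8 declares Paragraph 2 and Paragraph 6 mutually dependent; since one of them has fallen, all of them are of no effect. That brings down Paragraph 6 as well. The remainder continues in force under Paragraph 8. Paragraph 1, Paragraph 3, Paragraph 4, Paragraph 7, and Paragraph 8 remain in effect.

1, 3, 4, 7, 8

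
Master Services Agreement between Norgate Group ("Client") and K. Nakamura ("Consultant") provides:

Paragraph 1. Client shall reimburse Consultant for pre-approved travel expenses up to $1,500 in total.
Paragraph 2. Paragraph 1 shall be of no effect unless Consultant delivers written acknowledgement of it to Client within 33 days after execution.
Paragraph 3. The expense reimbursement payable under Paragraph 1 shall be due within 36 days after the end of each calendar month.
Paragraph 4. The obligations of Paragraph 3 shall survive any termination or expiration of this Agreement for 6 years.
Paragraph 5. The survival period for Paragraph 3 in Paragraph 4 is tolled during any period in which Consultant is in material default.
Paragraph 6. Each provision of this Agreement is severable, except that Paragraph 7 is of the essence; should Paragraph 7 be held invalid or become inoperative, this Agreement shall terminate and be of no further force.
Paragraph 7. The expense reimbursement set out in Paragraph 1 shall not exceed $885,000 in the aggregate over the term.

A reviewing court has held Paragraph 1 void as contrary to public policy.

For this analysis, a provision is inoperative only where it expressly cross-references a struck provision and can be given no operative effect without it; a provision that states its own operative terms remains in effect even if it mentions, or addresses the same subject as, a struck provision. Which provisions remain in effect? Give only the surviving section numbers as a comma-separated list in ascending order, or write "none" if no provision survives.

none

Paragraph 1 is struck. Paragraph 2 merely fixes the acknowledgement condition for Paragraph 1; with Paragraph 1 gone it has nothing to operate on and falls away. Paragraph 3 has no operative effect of its own apart from Paragraph 1 and is therefore inoperative. Paragraph 7 operates only by reference to Paragraph 1, so it falls with Paragraph 1. The only function of Paragraph 4 is the survival period for Paragraph 3, so it cannot stand once Paragraph 3 is removed. Paragraph 5 operates only by reference to Paragraph 4, so it falls with Paragraph 4. Paragraph 6 makes Paragraph 7 an essential term, and Paragraph 7 has been rendered inoperative by the cascade; under Paragraph 6, the entire Agreement is therefore void. No provision of the Agreement survives.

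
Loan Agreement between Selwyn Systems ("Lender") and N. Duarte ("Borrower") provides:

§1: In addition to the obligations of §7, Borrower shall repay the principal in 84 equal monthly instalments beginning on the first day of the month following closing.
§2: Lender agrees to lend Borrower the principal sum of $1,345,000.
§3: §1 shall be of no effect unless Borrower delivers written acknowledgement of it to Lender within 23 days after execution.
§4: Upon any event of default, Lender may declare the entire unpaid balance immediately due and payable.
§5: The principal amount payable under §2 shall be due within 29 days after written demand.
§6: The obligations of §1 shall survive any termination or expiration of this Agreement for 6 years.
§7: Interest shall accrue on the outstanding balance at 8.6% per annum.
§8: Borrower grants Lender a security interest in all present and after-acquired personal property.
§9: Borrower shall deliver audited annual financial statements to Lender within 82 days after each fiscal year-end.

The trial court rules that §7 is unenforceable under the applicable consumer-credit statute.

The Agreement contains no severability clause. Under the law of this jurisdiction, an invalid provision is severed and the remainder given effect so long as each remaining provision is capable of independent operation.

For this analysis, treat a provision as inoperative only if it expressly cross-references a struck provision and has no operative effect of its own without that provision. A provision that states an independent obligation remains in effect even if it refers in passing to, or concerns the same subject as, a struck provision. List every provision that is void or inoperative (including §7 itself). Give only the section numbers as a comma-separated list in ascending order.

§7 is struck. Although §1 refers to §7, its operative terms do not depend on §7, so it remains in effect. Nothing else in the Agreement is defined by reference to §7. Under the stated default rule, only provisions that cannot operate independently fall away; the rest are enforced. That leaves §1, §2, §3, §4, §5, §6, §8, and §9 in effect.

7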